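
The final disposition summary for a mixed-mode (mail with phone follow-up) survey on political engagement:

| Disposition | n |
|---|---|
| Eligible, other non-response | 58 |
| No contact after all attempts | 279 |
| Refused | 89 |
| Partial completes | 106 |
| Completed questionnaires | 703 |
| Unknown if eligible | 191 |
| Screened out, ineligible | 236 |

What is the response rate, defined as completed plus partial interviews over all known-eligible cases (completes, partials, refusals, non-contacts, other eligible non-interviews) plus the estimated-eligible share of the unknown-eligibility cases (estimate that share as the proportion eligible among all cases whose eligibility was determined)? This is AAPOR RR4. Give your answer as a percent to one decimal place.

58.0%

Numerator = 703 + 106 = 809
Eligible (known) = 703 + 106 + 89 + 279 + 58 = 1235
e = 1235 / (1235 + 236) = 1235 / 1471 = 0.8396
Estimated eligible among unknowns = 0.8396 × 191 = 160.36
Base = 1235 + 160.36 = 1395.36
RR4 = 809 / 1395.36 = 0.5798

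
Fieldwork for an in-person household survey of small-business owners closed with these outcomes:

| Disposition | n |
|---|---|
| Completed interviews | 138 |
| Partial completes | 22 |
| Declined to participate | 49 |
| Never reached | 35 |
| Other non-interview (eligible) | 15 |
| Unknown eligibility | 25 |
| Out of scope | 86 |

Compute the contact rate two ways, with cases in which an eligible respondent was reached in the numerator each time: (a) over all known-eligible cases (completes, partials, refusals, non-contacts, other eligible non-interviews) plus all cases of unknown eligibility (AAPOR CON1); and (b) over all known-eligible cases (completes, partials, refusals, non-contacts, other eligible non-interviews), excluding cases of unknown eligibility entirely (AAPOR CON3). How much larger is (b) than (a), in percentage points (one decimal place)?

7.6

Numerator = 138 + 22 + 49 + 15 = 224
Denom = 138 + 22 + 49 + 35 + 15 + 25 = 284
CON1 = 224 / 284 = 0.7887
Denom = 138 + 22 + 49 + 35 + 15 = 259
CON3 = 224 / 259 = 0.8649
Difference = 86.49 − 78.87 = 7.62 percentage points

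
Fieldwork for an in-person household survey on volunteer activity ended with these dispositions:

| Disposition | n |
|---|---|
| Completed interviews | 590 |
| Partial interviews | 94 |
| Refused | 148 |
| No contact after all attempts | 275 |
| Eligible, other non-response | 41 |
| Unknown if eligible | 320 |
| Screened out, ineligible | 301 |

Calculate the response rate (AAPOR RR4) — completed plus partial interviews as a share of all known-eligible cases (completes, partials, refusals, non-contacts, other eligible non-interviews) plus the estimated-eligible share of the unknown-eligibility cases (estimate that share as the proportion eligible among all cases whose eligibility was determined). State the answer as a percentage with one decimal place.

Num: 590 + 94 = 684
Eligible (known): 590 + 94 + 148 + 275 + 41 = 1148
e = 1148 / (1148 + 301) = 1148 / 1449 = 0.7923
Eligible share of unknowns: 0.7923 × 320 = 253.54
Denom: 1148 + 253.54 = 1401.54
RR4 = 684 / 1401.54 = 0.4880

48.8%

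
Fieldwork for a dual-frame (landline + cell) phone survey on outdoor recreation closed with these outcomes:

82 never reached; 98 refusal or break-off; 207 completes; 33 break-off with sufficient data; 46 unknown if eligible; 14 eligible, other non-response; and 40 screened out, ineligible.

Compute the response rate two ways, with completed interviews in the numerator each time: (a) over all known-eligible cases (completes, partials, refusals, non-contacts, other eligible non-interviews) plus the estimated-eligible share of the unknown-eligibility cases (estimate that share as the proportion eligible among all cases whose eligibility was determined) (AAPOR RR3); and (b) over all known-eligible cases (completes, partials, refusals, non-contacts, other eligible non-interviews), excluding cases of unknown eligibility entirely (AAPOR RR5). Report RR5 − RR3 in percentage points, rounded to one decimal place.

4.2

Numerator = 207
Determined eligible = 207 + 33 + 98 + 82 + 14 = 434
e = 434 / (434 + 40) = 434 / 474 = 0.9156
Eligible share of unknowns = 0.9156 × 46 = 42.12
Denom = 434 + 42.12 = 476.12
RR3 = 207 / 476.12 = 0.4348
Denom = 207 + 33 + 98 + 82 + 14 = 434
RR5 = 207 / 434 = 0.4770
Difference = 47.70 − 43.48 = 4.22 percentage points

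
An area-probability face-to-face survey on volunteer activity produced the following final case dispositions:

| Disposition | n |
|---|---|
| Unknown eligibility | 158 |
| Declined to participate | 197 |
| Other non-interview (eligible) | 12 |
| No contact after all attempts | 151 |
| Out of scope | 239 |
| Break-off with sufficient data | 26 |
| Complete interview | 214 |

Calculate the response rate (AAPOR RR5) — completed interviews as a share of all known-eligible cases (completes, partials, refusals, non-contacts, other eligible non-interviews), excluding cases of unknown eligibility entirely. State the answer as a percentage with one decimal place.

Top: 214
Denominator: 214 + 26 + 197 + 151 + 12 = 600
RR5 = 214 / 600 = 0.3567

35.7%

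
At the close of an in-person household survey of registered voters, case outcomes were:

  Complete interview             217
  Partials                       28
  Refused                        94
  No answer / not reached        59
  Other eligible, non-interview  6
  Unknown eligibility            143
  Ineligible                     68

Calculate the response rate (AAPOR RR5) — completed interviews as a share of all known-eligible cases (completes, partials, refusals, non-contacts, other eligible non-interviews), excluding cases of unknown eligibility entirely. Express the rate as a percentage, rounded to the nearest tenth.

Top: 217
Base: 217 + 28 + 94 + 59 + 6 = 404
RR5 = 217 / 404 = 0.5371

53.7%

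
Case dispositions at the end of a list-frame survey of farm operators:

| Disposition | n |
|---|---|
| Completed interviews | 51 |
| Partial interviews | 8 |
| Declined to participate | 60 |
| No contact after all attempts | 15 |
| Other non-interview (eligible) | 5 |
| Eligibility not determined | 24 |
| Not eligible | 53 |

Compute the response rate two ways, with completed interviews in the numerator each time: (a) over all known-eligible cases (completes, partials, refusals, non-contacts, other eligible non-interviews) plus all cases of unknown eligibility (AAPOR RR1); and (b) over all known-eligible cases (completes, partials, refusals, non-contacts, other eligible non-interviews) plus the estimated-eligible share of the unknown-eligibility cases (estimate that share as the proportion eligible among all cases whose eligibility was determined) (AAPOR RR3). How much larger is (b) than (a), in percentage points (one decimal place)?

Num = 51
Base = 51 + 8 + 60 + 15 + 5 + 24 = 163
RR1 = 51 / 163 = 0.3129
Known eligible = 51 + 8 + 60 + 15 + 5 = 139
e = 139 / (139 + 53) = 139 / 192 = 0.7240
Estimated eligible among unknowns = 0.7240 × 24 = 17.38
Base = 139 + 17.38 = 156.38
RR3 = 51 / 156.38 = 0.3261
Difference = 32.61 − 31.29 = 1.32 percentage points

1.3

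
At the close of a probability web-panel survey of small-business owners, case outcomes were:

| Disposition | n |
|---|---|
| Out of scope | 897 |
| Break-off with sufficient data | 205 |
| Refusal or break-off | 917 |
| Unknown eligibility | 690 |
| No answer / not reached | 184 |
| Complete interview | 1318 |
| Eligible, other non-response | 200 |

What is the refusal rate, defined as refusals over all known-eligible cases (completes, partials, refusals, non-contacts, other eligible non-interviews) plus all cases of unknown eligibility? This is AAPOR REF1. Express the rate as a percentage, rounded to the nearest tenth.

26.1%

Num = 917
Base = 1318 + 205 + 917 + 184 + 200 + 690 = 3514
REF1 = 917 / 3514 = 0.2610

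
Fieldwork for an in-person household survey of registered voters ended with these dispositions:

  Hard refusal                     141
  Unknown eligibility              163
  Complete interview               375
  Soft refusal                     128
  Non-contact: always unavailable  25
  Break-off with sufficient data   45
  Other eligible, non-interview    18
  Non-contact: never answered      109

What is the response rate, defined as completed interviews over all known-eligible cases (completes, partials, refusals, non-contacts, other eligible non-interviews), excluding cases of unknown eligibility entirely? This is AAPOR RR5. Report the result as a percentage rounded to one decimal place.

44.6%

Refusals = 141 + 128 = 269
No contact after all attempts = 109 + 25 = 134
Numerator: 375
Denominator: 375 + 45 + 269 + 134 + 18 = 841
RR5 = 375 / 841 = 0.4459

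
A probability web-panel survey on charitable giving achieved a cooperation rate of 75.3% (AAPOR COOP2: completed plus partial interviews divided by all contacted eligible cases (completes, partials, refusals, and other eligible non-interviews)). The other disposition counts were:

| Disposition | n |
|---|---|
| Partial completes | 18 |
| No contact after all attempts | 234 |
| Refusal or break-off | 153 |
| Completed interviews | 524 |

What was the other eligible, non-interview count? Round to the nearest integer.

Numerator: 524 + 18 = 542
COOP2 = 542 / D = 0.753
D = 542 / 0.753 = 719.8
Other denominator terms total 695
other eligible, non-interview = 719.8 − 695 ≈ 25

25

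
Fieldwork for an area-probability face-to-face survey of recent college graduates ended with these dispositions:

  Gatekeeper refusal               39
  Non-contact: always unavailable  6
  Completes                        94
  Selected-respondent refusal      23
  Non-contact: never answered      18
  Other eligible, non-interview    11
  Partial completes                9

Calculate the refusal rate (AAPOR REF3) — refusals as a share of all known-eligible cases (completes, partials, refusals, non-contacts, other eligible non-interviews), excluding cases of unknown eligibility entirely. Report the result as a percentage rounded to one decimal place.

Refusals = 39 + 23 = 62
Non-contacts = 18 + 6 = 24
Numerator = 62
Denom = 94 + 9 + 62 + 24 + 11 = 200
REF3 = 62 / 200 = 0.3100

31.0%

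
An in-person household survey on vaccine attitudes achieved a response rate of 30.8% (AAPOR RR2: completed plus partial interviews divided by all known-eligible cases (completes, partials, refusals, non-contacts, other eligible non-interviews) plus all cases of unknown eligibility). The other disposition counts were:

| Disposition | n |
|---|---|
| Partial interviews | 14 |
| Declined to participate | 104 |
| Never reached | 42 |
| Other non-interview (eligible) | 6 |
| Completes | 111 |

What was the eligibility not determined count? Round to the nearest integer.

Top = 111 + 14 = 125
RR2 = 125 / D = 0.308
D = 125 / 0.308 = 405.8
Remaining denominator categories sum to 277
eligibility not determined = 405.8 − 277 ≈ 129

129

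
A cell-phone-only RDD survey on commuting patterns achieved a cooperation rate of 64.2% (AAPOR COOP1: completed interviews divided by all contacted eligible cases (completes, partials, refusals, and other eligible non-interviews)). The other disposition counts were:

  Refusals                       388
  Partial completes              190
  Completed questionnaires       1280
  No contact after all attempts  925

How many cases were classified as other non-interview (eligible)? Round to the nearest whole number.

COOP1 = 1280 / D = 0.642
D = 1280 / 0.642 = 1993.8
Rest of base = 1858
other non-interview (eligible) = 1993.8 − 1858 ≈ 136

136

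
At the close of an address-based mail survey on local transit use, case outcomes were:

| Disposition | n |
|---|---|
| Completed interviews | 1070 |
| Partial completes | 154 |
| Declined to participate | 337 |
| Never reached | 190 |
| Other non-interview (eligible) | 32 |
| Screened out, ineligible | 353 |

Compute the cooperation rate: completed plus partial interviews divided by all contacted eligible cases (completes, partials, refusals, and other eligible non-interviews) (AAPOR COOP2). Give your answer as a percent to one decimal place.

Top: 1070 + 154 = 1224
Base: 1070 + 154 + 337 + 32 = 1593
COOP2 = 1224 / 1593 = 0.7684

76.8%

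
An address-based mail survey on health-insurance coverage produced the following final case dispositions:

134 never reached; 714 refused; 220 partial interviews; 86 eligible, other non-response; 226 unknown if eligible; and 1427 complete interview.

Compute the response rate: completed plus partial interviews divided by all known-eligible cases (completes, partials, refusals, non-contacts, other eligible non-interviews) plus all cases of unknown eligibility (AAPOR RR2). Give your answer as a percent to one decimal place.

58.7%

Numerator: 1427 + 220 = 1647
Denom: 1427 + 220 + 714 + 134 + 86 + 226 = 2807
RR2 = 1647 / 2807 = 0.5867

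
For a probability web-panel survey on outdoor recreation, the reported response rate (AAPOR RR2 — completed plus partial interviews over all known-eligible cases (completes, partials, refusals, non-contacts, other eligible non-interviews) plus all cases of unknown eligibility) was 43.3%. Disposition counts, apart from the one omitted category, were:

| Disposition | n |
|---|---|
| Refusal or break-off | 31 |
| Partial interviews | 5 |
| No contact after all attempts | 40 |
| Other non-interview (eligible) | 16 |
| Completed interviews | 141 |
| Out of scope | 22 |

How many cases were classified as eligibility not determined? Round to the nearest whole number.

Numerator = 141 + 5 = 146
RR2 = 146 / D = 0.433
D = 146 / 0.433 = 337.2
Rest of base = 233
eligibility not determined = 337.2 − 233 ≈ 104

104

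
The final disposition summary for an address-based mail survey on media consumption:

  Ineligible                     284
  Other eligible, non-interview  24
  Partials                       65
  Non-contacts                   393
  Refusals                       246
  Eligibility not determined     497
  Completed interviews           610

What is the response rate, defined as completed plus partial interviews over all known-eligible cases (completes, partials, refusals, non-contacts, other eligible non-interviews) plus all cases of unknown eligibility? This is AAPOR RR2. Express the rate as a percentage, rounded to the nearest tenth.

36.8%

Top = 610 + 65 = 675
Denominator = 610 + 65 + 246 + 393 + 24 + 497 = 1835
RR2 = 675 / 1835 = 0.3678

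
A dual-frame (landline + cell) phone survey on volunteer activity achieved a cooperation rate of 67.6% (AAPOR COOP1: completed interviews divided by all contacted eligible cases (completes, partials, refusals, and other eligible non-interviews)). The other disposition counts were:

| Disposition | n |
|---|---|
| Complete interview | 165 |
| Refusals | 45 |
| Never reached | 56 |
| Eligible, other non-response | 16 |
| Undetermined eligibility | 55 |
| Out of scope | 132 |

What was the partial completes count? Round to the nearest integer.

COOP1 = 165 / D = 0.676
D = 165 / 0.676 = 244.1
Remaining denominator categories sum to 226
partial completes = 244.1 − 226 ≈ 18

18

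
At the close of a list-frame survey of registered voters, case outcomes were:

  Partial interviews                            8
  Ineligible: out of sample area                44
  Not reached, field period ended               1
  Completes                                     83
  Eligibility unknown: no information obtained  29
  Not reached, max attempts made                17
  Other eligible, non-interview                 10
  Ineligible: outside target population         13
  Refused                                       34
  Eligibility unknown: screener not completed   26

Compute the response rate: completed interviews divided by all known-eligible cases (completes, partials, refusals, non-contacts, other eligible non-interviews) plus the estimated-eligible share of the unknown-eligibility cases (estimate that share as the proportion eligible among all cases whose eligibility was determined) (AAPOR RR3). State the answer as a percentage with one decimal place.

43.0%

No contact after all attempts = 1 + 17 = 18
Unknown eligibility = 26 + 29 = 55
Out of scope = 13 + 44 = 57
Numerator = 83
Determined eligible = 83 + 8 + 34 + 18 + 10 = 153
e = 153 / (153 + 57) = 153 / 210 = 0.7286
Eligible share of unknowns = 0.7286 × 55 = 40.07
Denom = 153 + 40.07 = 193.07
RR3 = 83 / 193.07 = 0.4299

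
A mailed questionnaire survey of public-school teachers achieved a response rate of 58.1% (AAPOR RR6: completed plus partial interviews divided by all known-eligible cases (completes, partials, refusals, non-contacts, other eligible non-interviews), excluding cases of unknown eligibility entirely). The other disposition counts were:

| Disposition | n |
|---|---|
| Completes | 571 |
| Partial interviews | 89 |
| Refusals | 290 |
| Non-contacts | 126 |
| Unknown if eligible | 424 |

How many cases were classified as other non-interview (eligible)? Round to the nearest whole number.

60

Numerator: 571 + 89 = 660
RR6 = 660 / D = 0.581
D = 660 / 0.581 = 1136.0
Other denominator terms total 1076
other non-interview (eligible) = 1136.0 − 1076 ≈ 60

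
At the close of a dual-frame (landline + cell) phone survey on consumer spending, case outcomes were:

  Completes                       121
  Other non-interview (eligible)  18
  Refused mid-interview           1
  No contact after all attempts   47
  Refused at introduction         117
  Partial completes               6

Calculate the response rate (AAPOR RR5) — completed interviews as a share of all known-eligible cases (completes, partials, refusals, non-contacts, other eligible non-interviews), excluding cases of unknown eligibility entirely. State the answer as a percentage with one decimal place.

Refusal or break-off = 117 + 1 = 118
Num → 121
Base → 121 + 6 + 118 + 47 + 18 = 310
RR5 = 121 / 310 = 0.3903

39.0%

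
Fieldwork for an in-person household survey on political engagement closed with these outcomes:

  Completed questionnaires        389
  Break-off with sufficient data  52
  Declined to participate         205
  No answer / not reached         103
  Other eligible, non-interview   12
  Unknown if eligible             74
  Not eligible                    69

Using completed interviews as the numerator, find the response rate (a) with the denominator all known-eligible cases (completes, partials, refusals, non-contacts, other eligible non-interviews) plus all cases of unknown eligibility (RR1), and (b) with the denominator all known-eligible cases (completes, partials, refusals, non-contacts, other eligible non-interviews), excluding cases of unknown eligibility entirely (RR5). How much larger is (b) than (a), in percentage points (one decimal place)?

Num = 389
Base = 389 + 52 + 205 + 103 + 12 + 74 = 835
RR1 = 389 / 835 = 0.4659
Base = 389 + 52 + 205 + 103 + 12 = 761
RR5 = 389 / 761 = 0.5112
Difference = 51.12 − 46.59 = 4.53 percentage points

4.5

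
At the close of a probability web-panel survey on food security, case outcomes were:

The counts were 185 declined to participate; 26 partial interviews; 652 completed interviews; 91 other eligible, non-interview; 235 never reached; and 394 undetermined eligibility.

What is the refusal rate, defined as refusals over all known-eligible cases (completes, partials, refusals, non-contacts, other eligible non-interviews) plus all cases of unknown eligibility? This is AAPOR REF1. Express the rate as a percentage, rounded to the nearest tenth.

11.7%

Numerator: 185
Denom: 652 + 26 + 185 + 235 + 91 + 394 = 1583
REF1 = 185 / 1583 = 0.1169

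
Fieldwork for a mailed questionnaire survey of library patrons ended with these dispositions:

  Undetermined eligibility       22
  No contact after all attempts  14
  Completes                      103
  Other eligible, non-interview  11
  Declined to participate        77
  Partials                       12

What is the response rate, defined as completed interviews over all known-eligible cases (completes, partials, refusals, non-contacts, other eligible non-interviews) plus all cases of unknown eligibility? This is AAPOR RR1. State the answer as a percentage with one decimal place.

Numerator: 103
Denominator: 103 + 12 + 77 + 14 + 11 + 22 = 239
RR1 = 103 / 239 = 0.4310

43.1%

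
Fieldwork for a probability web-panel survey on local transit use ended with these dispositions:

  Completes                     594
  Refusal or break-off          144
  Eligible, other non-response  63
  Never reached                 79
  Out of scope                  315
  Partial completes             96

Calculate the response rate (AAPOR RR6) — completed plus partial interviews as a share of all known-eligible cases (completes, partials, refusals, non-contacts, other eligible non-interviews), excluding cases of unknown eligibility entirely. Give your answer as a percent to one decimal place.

70.7%

Top: 594 + 96 = 690
Denominator: 594 + 96 + 144 + 79 + 63 = 976
RR6 = 690 / 976 = 0.7070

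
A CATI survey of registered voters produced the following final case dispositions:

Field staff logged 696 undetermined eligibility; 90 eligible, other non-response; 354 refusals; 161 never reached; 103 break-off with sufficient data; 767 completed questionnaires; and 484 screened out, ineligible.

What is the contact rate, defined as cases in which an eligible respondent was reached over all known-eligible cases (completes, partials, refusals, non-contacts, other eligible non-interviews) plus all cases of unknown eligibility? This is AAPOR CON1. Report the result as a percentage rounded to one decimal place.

Numerator = 767 + 103 + 354 + 90 = 1314
Base = 767 + 103 + 354 + 161 + 90 + 696 = 2171
CON1 = 1314 / 2171 = 0.6053

60.5%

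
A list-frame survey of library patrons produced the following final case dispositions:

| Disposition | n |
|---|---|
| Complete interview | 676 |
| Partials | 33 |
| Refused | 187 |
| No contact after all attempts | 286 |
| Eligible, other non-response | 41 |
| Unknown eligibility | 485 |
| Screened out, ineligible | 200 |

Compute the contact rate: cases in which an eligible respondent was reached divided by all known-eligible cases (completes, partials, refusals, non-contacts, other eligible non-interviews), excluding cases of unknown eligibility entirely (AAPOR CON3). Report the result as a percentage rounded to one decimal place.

76.6%

Num: 676 + 33 + 187 + 41 = 937
Denominator: 676 + 33 + 187 + 286 + 41 = 1223
CON3 = 937 / 1223 = 0.7661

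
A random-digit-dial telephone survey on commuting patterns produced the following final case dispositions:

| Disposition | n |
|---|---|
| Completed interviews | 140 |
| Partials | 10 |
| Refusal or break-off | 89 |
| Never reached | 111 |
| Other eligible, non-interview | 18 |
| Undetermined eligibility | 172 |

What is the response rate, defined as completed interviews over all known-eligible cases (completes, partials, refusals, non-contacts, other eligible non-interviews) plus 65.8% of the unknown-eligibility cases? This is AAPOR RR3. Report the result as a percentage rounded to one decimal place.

29.1%

Top: 140
Eligible (known): 140 + 10 + 89 + 111 + 18 = 368
Eligible share of unknowns: 0.6580 × 172 = 113.18
Base: 368 + 113.18 = 481.18
RR3 = 140 / 481.18 = 0.2910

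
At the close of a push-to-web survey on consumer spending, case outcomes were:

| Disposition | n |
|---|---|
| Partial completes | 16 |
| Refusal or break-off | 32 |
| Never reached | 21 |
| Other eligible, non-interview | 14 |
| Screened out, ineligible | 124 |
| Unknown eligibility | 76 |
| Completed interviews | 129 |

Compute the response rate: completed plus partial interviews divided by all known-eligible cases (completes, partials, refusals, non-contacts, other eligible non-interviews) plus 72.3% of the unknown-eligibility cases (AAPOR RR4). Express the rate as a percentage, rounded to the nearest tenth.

54.3%

Top = 129 + 16 = 145
Determined eligible = 129 + 16 + 32 + 21 + 14 = 212
Estimated eligible among unknowns = 0.7230 × 76 = 54.95
Denominator = 212 + 54.95 = 266.95
RR4 = 145 / 266.95 = 0.5432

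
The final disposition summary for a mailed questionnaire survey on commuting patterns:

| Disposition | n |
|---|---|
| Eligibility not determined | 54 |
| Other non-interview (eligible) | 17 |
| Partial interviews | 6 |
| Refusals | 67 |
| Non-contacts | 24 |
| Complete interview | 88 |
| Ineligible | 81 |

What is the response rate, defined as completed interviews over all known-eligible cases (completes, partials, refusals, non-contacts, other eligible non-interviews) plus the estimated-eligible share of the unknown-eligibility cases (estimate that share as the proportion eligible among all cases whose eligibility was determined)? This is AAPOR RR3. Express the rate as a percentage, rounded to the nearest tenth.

Numerator → 88
Determined eligible → 88 + 6 + 67 + 24 + 17 = 202
e = 202 / (202 + 81) = 202 / 283 = 0.7138
e × U → 0.7138 × 54 = 38.55
Denom → 202 + 38.55 = 240.55
RR3 = 88 / 240.55 = 0.3658

36.6%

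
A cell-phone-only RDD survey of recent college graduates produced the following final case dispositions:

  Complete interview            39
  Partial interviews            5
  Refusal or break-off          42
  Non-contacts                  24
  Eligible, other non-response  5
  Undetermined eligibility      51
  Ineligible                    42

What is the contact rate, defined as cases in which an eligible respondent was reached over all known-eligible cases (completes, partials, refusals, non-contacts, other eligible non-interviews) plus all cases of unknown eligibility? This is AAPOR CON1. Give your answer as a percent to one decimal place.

54.8%

Numerator = 39 + 5 + 42 + 5 = 91
Denom = 39 + 5 + 42 + 24 + 5 + 51 = 166
CON1 = 91 / 166 = 0.5482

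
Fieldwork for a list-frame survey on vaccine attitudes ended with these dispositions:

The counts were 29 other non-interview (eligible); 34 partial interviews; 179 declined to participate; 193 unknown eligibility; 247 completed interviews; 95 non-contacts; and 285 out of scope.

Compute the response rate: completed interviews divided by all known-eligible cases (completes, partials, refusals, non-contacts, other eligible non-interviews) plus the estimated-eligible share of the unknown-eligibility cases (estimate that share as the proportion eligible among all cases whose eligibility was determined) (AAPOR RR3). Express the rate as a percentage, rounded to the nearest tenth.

34.6%

Num → 247
Determined eligible → 247 + 34 + 179 + 95 + 29 = 584
e = 584 / (584 + 285) = 584 / 869 = 0.6720
Eligible share of unknowns → 0.6720 × 193 = 129.70
Denom → 584 + 129.70 = 713.70
RR3 = 247 / 713.70 = 0.3461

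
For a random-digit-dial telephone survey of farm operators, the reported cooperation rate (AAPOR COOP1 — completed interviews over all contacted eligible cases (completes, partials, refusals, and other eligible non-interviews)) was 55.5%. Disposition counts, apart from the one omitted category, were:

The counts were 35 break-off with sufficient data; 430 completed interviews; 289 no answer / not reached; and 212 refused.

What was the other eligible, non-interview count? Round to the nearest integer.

98

COOP1 = 430 / D = 0.555
D = 430 / 0.555 = 774.8
Rest of base = 677
other eligible, non-interview = 774.8 − 677 ≈ 98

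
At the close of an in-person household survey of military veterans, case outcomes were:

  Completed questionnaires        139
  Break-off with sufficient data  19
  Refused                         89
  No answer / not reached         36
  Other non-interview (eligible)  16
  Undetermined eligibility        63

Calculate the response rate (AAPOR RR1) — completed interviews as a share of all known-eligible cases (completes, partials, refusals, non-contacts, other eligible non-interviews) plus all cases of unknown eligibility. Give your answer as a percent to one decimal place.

38.4%

Top = 139
Denom = 139 + 19 + 89 + 36 + 16 + 63 = 362
RR1 = 139 / 362 = 0.3840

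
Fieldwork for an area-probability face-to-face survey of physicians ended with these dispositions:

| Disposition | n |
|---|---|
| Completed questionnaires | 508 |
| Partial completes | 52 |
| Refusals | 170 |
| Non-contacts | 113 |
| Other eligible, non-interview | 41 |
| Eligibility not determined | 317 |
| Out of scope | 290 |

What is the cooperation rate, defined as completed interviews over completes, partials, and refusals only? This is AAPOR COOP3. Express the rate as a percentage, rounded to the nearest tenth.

Top = 508
Base = 508 + 52 + 170 = 730
COOP3 = 508 / 730 = 0.6959

69.6%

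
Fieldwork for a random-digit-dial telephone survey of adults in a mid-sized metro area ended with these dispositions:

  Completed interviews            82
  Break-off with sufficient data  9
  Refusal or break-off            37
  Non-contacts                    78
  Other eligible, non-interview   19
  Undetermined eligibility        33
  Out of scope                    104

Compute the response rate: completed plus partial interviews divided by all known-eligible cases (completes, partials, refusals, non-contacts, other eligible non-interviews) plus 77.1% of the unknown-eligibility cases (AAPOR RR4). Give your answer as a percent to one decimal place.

36.3%

Num → 82 + 9 = 91
Eligible (known) → 82 + 9 + 37 + 78 + 19 = 225
Estimated eligible among unknowns → 0.7710 × 33 = 25.44
Denominator → 225 + 25.44 = 250.44
RR4 = 91 / 250.44 = 0.3634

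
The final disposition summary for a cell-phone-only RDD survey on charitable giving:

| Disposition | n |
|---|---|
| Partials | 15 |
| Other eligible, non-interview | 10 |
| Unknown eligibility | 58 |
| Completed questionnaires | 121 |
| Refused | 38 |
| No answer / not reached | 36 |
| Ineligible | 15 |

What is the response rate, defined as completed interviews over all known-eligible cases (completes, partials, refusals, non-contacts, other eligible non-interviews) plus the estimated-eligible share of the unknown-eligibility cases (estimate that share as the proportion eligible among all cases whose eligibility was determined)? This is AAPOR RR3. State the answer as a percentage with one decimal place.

44.1%

Numerator = 121
Determined eligible = 121 + 15 + 38 + 36 + 10 = 220
e = 220 / (220 + 15) = 220 / 235 = 0.9362
Estimated eligible among unknowns = 0.9362 × 58 = 54.30
Denom = 220 + 54.30 = 274.30
RR3 = 121 / 274.30 = 0.4411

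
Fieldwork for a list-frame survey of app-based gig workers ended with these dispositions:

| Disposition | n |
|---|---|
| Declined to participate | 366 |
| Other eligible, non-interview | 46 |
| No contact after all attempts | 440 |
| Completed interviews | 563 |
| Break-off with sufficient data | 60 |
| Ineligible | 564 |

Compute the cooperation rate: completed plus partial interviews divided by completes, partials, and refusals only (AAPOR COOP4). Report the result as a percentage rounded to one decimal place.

Num: 563 + 60 = 623
Base: 563 + 60 + 366 = 989
COOP4 = 623 / 989 = 0.6299

63.0%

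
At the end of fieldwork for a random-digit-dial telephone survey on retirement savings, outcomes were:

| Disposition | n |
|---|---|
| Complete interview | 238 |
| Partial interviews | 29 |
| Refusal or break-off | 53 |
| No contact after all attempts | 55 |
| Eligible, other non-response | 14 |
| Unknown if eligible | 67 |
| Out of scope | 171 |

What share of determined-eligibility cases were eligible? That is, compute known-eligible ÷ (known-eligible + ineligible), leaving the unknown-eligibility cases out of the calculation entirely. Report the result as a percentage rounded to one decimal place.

Determined eligible = 238 + 29 + 53 + 55 + 14 = 389
e = 389 / (389 + 171) = 389 / 560 = 0.6946

69.5%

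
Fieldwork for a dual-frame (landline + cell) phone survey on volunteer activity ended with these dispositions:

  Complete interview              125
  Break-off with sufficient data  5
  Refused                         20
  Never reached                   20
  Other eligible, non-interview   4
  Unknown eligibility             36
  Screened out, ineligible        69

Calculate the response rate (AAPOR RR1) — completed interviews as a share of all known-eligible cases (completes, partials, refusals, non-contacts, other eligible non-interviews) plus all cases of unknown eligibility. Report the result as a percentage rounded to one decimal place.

59.5%

Num → 125
Base → 125 + 5 + 20 + 20 + 4 + 36 = 210
RR1 = 125 / 210 = 0.5952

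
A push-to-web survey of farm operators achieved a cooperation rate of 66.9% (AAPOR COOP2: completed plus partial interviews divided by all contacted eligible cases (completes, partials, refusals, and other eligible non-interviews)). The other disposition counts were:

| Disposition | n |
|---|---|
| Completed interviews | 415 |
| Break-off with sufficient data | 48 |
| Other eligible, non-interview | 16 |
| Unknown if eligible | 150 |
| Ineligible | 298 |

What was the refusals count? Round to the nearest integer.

213

Top → 415 + 48 = 463
COOP2 = 463 / D = 0.669
D = 463 / 0.669 = 692.1
Remaining denominator categories sum to 479
refusals = 692.1 − 479 ≈ 213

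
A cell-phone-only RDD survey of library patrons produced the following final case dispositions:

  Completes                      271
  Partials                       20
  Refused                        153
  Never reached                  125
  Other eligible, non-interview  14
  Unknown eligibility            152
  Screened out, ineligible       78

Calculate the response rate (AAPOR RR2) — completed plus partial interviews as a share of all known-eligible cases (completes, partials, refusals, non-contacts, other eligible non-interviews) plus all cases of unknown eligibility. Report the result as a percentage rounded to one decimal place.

Num: 271 + 20 = 291
Denom: 271 + 20 + 153 + 125 + 14 + 152 = 735
RR2 = 291 / 735 = 0.3959

39.6%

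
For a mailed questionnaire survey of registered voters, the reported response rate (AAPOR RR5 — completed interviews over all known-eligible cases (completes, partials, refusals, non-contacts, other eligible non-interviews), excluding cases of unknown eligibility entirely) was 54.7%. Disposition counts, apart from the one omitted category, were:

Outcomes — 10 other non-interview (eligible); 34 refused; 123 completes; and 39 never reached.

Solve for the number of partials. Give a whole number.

19

RR5 = 123 / D = 0.547
D = 123 / 0.547 = 224.9
Rest of base = 206
partials = 224.9 − 206 ≈ 19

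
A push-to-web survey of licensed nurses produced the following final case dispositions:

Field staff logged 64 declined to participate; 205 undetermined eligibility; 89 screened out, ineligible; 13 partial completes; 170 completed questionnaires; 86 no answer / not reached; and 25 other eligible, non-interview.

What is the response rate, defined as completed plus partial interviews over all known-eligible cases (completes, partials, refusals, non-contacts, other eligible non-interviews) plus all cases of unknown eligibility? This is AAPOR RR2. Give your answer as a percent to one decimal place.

Num → 170 + 13 = 183
Base → 170 + 13 + 64 + 86 + 25 + 205 = 563
RR2 = 183 / 563 = 0.3250

32.5%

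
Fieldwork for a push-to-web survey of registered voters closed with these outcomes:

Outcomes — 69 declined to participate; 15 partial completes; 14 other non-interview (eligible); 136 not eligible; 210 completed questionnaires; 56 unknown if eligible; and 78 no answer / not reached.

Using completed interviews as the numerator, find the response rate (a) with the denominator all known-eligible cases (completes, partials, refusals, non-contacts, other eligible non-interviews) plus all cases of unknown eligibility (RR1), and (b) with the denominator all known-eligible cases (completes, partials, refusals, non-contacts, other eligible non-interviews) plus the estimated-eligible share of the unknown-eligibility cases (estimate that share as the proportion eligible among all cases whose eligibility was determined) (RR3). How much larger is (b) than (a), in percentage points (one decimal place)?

1.6

Numerator = 210
Denominator = 210 + 15 + 69 + 78 + 14 + 56 = 442
RR1 = 210 / 442 = 0.4751
Determined eligible = 210 + 15 + 69 + 78 + 14 = 386
e = 386 / (386 + 136) = 386 / 522 = 0.7395
Eligible share of unknowns = 0.7395 × 56 = 41.41
Denominator = 386 + 41.41 = 427.41
RR3 = 210 / 427.41 = 0.4913
Difference = 49.13 − 47.51 = 1.62 percentage points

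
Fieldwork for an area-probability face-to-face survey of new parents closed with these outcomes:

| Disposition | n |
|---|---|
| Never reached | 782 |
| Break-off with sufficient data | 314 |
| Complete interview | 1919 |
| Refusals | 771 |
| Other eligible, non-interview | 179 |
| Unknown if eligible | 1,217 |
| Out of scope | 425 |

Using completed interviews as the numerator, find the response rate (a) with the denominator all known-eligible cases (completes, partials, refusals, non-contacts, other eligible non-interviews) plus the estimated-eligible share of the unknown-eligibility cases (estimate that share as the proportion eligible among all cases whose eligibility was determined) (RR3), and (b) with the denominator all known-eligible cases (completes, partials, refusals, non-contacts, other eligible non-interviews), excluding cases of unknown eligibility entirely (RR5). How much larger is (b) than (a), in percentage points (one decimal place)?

Numerator → 1919
Eligible (known) → 1919 + 314 + 771 + 782 + 179 = 3965
e = 3965 / (3965 + 425) = 3965 / 4390 = 0.9032
Estimated eligible among unknowns → 0.9032 × 1217 = 1099.19
Denom → 3965 + 1099.19 = 5064.19
RR3 = 1919 / 5064.19 = 0.3789
Denom → 1919 + 314 + 771 + 782 + 179 = 3965
RR5 = 1919 / 3965 = 0.4840
Difference = 48.40 − 37.89 = 10.51 percentage points

10.5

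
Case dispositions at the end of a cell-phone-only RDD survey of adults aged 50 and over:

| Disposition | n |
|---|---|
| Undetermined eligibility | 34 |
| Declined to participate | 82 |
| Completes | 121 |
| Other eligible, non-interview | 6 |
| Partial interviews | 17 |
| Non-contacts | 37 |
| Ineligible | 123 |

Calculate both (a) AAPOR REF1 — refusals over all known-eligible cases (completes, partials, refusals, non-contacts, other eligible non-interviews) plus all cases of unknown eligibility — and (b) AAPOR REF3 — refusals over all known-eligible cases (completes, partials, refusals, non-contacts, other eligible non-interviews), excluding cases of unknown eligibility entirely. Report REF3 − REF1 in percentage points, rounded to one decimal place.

3.6

Num: 82
Base: 121 + 17 + 82 + 37 + 6 + 34 = 297
REF1 = 82 / 297 = 0.2761
Base: 121 + 17 + 82 + 37 + 6 = 263
REF3 = 82 / 263 = 0.3118
Difference = 31.18 − 27.61 = 3.57 percentage points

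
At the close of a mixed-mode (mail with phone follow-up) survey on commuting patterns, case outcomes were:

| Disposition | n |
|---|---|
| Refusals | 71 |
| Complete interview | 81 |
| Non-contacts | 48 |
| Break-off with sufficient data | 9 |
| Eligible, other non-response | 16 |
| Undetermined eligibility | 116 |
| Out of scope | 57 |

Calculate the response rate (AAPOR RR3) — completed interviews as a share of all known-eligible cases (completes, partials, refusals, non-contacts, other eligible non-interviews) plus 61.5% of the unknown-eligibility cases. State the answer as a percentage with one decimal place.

Numerator → 81
Determined eligible → 81 + 9 + 71 + 48 + 16 = 225
Estimated eligible among unknowns → 0.6150 × 116 = 71.34
Denominator → 225 + 71.34 = 296.34
RR3 = 81 / 296.34 = 0.2733

27.3%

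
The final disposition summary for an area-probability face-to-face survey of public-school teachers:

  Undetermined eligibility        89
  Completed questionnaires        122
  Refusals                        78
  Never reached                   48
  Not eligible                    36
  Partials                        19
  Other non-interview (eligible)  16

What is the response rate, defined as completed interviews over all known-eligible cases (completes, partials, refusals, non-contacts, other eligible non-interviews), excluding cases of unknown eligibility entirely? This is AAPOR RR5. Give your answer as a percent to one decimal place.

43.1%

Num = 122
Base = 122 + 19 + 78 + 48 + 16 = 283
RR5 = 122 / 283 = 0.4311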